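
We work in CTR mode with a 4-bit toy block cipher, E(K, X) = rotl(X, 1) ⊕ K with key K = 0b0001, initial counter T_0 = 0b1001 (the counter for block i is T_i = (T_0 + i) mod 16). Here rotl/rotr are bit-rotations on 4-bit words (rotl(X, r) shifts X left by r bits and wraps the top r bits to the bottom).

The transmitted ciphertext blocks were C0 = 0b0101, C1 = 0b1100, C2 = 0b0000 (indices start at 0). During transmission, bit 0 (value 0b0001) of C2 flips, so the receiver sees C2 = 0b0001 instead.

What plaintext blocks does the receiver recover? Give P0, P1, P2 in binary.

CTR decryption: S_i = E(K, T_i) where T_i is the counter for block i; P_i = C_i ⊕ S_i.
Only C2 changed, to 0b0001. In CTR, a change in C_i flips the same bit in P_i only; the keystream is unaffected. Decrypting the received ciphertext:
P0: T = 0b1001, S = E(K, T) = 0b0010; 0b0101 ⊕ 0b0010 = 0b0111.
P1: T = 0b1010, S = E(K, T) = 0b0100; 0b1100 ⊕ 0b0100 = 0b1000.
P2: T = 0b1011, S = E(K, T) = 0b0110; 0b0001 ⊕ 0b0110 = 0b0111.
Blocks that differ from the original plaintext: P2.

P0 = 0b0111, P1 = 0b1000, P2 = 0b0111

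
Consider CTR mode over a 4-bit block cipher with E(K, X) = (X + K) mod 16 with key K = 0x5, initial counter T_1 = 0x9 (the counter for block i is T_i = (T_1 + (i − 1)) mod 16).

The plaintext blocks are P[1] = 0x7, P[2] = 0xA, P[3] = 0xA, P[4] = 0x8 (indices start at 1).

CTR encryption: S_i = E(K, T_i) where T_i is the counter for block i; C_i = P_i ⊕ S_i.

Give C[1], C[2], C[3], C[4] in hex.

C[1]: T = 0x9, S = E(K, T) = 0xE; 0x7 ⊕ 0xE = 0x9.
C[2]: T = 0xA, S = E(K, T) = 0xF; 0xA ⊕ 0xF = 0x5.
C[3]: T = 0xB, S = E(K, T) = 0x0; 0xA ⊕ 0x0 = 0xA.
C[4]: T = 0xC, S = E(K, T) = 0x1; 0x8 ⊕ 0x1 = 0x9.

C[1] = 0x9, C[2] = 0x5, C[3] = 0xA, C[4] = 0x9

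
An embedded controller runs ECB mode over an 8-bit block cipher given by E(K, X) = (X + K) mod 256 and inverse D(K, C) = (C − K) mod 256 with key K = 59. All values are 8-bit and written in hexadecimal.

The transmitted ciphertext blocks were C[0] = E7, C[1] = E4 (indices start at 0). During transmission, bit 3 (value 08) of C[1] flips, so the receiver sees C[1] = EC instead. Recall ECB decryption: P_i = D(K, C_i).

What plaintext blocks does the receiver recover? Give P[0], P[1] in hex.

Only C[1] changed, to EC. In ECB, a change in C_i affects only P_i. Decrypting the received ciphertext:
P[0]: D(K, E7) = 8E.
P[1]: D(K, EC) = 93.
Blocks that differ from the original plaintext: P[1].

P[0] = 8E, P[1] = 93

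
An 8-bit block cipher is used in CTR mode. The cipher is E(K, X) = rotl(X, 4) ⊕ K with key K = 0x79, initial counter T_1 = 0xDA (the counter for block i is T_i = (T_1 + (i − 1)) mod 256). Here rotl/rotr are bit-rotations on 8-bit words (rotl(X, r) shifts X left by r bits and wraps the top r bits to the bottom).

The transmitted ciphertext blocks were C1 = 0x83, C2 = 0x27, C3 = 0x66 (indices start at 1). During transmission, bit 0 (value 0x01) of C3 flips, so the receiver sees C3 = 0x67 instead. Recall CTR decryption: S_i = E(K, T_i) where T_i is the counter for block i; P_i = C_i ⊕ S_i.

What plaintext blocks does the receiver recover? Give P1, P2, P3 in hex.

Only C3 changed, to 0x67. In CTR, a change in C_i flips the same bit in P_i only; the keystream is unaffected. Decrypting the received ciphertext:
P1: T = 0xDA, S = E(K, T) = 0xD4; 0x83 ⊕ 0xD4 = 0x57.
P2: T = 0xDB, S = E(K, T) = 0xC4; 0x27 ⊕ 0xC4 = 0xE3.
P3: T = 0xDC, S = E(K, T) = 0xB4; 0x67 ⊕ 0xB4 = 0xD3.
Blocks that differ from the original plaintext: P3.

P1 = 0x57, P2 = 0xE3, P3 = 0xD3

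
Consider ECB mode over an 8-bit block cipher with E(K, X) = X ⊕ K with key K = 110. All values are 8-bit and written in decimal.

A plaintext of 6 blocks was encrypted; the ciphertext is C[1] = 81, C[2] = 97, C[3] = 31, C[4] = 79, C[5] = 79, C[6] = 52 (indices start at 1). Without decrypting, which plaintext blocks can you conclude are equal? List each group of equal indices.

ECB encrypts each block independently with the same key, so equal ciphertext blocks imply equal plaintext blocks.
C[4] = C[5] = 79, so P[4] = P[5].

P[4] = P[5]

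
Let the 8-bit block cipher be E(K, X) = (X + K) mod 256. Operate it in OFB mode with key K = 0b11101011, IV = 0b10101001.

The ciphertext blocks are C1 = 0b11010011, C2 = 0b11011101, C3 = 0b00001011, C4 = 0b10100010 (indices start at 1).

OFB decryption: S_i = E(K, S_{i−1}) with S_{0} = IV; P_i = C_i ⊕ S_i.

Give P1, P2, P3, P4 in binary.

P1 = 0b01000111, P2 = 0b10100010, P3 = 0b01100001, P4 = 0b11110111

P1: S = E(K, 0b10101001) = 0b10010100; 0b11010011 ⊕ 0b10010100 = 0b01000111.
P2: S = E(K, 0b10010100) = 0b01111111; 0b11011101 ⊕ 0b01111111 = 0b10100010.
P3: S = E(K, 0b01111111) = 0b01101010; 0b00001011 ⊕ 0b01101010 = 0b01100001.
P4: S = E(K, 0b01101010) = 0b01010101; 0b10100010 ⊕ 0b01010101 = 0b11110111.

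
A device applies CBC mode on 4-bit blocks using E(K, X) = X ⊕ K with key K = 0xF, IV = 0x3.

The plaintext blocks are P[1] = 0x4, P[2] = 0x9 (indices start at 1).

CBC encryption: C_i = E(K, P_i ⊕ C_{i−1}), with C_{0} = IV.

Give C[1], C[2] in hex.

C[1] = 0x8, C[2] = 0xE

C[1]: P[1] ⊕ 0x3 = 0x7; E(K, 0x7) = 0x8.
C[2]: P[2] ⊕ 0x8 = 0x1; E(K, 0x1) = 0xE.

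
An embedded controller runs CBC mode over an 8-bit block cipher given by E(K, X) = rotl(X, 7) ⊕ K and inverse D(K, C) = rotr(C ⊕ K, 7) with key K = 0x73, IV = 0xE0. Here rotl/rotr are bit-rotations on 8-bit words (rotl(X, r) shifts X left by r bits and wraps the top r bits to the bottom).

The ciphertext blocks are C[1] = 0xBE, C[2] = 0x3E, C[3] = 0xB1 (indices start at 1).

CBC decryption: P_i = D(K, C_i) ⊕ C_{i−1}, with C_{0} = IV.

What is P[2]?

P[2]: D(K, 0x3E) = 0x9A; 0x9A ⊕ 0xBE = 0x24.

P[2] = 0x24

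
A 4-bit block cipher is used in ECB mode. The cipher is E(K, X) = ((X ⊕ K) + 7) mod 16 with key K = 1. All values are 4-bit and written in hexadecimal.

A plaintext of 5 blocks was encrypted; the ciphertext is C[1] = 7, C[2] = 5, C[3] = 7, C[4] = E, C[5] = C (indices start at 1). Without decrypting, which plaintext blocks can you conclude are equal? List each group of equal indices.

P[1] = P[3]

ECB encrypts each block independently with the same key, so equal ciphertext blocks imply equal plaintext blocks.
C[1] = C[3] = 7, so P[1] = P[3].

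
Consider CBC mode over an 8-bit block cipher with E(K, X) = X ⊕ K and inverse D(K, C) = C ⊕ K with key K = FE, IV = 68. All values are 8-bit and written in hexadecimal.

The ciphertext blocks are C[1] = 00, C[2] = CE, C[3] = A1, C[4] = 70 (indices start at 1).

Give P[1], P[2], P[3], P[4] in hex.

CBC decryption: P_i = D(K, C_i) ⊕ C_{i−1}, with C_{0} = IV.
P[1]: D(K, 00) = FE; FE ⊕ 68 = 96.
P[2]: D(K, CE) = 30; 30 ⊕ 00 = 30.
P[3]: D(K, A1) = 5F; 5F ⊕ CE = 91.
P[4]: D(K, 70) = 8E; 8E ⊕ A1 = 2F.

P[1] = 96, P[2] = 30, P[3] = 91, P[4] = 2F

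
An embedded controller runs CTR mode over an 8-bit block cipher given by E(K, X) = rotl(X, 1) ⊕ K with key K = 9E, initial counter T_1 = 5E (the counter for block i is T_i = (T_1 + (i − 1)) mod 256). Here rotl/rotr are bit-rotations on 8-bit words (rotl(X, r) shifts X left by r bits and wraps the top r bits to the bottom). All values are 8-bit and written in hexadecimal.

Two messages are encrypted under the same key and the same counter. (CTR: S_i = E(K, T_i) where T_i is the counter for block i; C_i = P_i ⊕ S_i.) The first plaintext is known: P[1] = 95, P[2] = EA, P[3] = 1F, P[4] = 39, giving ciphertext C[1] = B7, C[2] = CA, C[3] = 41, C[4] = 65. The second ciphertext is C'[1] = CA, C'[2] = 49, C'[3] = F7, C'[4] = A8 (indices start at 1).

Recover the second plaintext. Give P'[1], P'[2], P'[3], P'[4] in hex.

P'[1] = E8, P'[2] = 69, P'[3] = A9, P'[4] = F4

In CTR with a reused counter, both messages share the same keystream S_i, so C_i ⊕ C'_i = P_i ⊕ P'_i and thus P'_i = P_i ⊕ C_i ⊕ C'_i.
P'[1]: 95 ⊕ B7 ⊕ CA = E8.
P'[2]: EA ⊕ CA ⊕ 49 = 69.
P'[3]: 1F ⊕ 41 ⊕ F7 = A9.
P'[4]: 39 ⊕ 65 ⊕ A8 = F4.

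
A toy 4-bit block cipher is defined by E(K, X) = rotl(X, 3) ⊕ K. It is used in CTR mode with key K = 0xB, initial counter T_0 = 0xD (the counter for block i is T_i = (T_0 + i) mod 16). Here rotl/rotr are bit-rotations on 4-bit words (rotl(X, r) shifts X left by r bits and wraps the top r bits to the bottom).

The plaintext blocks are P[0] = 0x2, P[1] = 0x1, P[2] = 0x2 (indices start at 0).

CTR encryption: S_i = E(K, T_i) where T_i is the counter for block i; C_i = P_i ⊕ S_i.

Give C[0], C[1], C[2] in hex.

C[0]: T = 0xD, S = E(K, T) = 0x5; 0x2 ⊕ 0x5 = 0x7.
C[1]: T = 0xE, S = E(K, T) = 0xC; 0x1 ⊕ 0xC = 0xD.
C[2]: T = 0xF, S = E(K, T) = 0x4; 0x2 ⊕ 0x4 = 0x6.

C[0] = 0x7, C[1] = 0xD, C[2] = 0x6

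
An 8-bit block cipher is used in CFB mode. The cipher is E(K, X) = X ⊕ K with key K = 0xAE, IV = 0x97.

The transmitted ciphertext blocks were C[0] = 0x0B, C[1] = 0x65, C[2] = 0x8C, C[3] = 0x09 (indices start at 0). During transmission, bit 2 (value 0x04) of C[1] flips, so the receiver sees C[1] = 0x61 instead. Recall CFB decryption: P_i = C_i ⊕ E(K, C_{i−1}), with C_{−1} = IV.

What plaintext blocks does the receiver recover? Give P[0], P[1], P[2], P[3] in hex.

P[0] = 0x32, P[1] = 0xC4, P[2] = 0x43, P[3] = 0x2B

Only C[1] changed, to 0x61. In CFB, a change in C_i flips the same bit in P_i and garbles P_{i+1}. Decrypting the received ciphertext:
P[0]: E(K, 0x97) = 0x39; 0x0B ⊕ 0x39 = 0x32.
P[1]: E(K, 0x0B) = 0xA5; 0x61 ⊕ 0xA5 = 0xC4.
P[2]: E(K, 0x61) = 0xCF; 0x8C ⊕ 0xCF = 0x43.
P[3]: E(K, 0x8C) = 0x22; 0x09 ⊕ 0x22 = 0x2B.
Blocks that differ from the original plaintext: P[1], P[2].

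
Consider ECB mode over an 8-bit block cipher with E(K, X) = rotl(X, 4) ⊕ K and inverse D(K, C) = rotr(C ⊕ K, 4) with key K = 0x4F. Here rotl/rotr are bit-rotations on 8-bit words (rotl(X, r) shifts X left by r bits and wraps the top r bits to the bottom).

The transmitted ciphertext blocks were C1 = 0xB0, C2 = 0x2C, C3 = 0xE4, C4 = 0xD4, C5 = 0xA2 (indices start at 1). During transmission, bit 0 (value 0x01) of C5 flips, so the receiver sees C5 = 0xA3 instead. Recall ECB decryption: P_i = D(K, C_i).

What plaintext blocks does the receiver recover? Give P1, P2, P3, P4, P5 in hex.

Only C5 changed, to 0xA3. In ECB, a change in C_i affects only P_i. Decrypting the received ciphertext:
P1: D(K, 0xB0) = 0xFF.
P2: D(K, 0x2C) = 0x36.
P3: D(K, 0xE4) = 0xBA.
P4: D(K, 0xD4) = 0xB9.
P5: D(K, 0xA3) = 0xCE.
Blocks that differ from the original plaintext: P5.

P1 = 0xFF, P2 = 0x36, P3 = 0xBA, P4 = 0xB9, P5 = 0xCE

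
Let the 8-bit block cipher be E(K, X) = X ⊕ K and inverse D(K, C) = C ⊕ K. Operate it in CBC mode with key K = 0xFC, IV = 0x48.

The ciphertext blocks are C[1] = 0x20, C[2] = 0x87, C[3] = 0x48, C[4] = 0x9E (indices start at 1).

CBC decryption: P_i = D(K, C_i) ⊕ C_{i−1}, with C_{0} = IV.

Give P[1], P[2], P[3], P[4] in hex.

P[1] = 0x94, P[2] = 0x5B, P[3] = 0x33, P[4] = 0x2A

P[1]: D(K, 0x20) = 0xDC; 0xDC ⊕ 0x48 = 0x94.
P[2]: D(K, 0x87) = 0x7B; 0x7B ⊕ 0x20 = 0x5B.
P[3]: D(K, 0x48) = 0xB4; 0xB4 ⊕ 0x87 = 0x33.
P[4]: D(K, 0x9E) = 0x62; 0x62 ⊕ 0x48 = 0x2A.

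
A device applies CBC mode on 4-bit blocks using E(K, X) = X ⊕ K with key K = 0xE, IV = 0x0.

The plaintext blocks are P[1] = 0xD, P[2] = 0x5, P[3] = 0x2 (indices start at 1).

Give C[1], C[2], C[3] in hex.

CBC encryption: C_i = E(K, P_i ⊕ C_{i−1}), with C_{0} = IV.
C[1]: P[1] ⊕ 0x0 = 0xD; E(K, 0xD) = 0x3.
C[2]: P[2] ⊕ 0x3 = 0x6; E(K, 0x6) = 0x8.
C[3]: P[3] ⊕ 0x8 = 0xA; E(K, 0xA) = 0x4.

C[1] = 0x3, C[2] = 0x8, C[3] = 0x4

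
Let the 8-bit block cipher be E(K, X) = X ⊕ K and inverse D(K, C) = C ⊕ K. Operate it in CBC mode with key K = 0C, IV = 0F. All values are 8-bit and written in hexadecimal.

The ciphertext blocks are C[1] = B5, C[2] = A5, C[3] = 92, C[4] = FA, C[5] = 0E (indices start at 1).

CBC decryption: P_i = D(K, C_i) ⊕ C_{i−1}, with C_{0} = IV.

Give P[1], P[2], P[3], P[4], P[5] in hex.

P[1]: D(K, B5) = B9; B9 ⊕ 0F = B6.
P[2]: D(K, A5) = A9; A9 ⊕ B5 = 1C.
P[3]: D(K, 92) = 9E; 9E ⊕ A5 = 3B.
P[4]: D(K, FA) = F6; F6 ⊕ 92 = 64.
P[5]: D(K, 0E) = 02; 02 ⊕ FA = F8.

P[1] = B6, P[2] = 1C, P[3] = 3B, P[4] = 64, P[5] = F8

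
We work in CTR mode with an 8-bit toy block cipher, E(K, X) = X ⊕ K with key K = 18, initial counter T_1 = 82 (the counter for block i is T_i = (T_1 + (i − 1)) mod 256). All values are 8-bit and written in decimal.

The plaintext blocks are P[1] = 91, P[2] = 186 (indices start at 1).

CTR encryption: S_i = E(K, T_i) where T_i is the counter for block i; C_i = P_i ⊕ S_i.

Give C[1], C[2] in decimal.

C[1]: T = 82, S = E(K, T) = 64; 91 ⊕ 64 = 27.
C[2]: T = 83, S = E(K, T) = 65; 186 ⊕ 65 = 251.

C[1] = 27, C[2] = 251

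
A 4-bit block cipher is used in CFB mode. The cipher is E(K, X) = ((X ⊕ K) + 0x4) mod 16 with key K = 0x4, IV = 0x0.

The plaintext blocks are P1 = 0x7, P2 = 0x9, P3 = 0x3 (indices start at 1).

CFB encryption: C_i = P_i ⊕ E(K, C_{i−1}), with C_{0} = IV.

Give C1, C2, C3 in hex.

C1: E(K, 0x0) = 0x8; 0x7 ⊕ 0x8 = 0xF.
C2: E(K, 0xF) = 0xF; 0x9 ⊕ 0xF = 0x6.
C3: E(K, 0x6) = 0x6; 0x3 ⊕ 0x6 = 0x5.

C1 = 0xF, C2 = 0x6, C3 = 0x5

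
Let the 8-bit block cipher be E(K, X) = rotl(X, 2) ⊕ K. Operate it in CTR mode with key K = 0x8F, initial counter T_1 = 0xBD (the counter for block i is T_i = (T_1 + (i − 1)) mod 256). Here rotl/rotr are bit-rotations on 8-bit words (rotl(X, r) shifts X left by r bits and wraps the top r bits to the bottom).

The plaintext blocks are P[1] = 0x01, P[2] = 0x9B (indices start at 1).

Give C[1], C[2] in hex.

C[1] = 0x78, C[2] = 0xEE

CTR encryption: S_i = E(K, T_i) where T_i is the counter for block i; C_i = P_i ⊕ S_i.
C[1]: T = 0xBD, S = E(K, T) = 0x79; 0x01 ⊕ 0x79 = 0x78.
C[2]: T = 0xBE, S = E(K, T) = 0x75; 0x9B ⊕ 0x75 = 0xEE.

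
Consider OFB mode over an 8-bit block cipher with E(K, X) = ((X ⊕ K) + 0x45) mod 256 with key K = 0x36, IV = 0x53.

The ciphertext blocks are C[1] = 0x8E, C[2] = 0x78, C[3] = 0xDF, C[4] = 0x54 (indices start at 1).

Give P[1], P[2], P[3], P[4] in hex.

OFB decryption: S_i = E(K, S_{i−1}) with S_{0} = IV; P_i = C_i ⊕ S_i.
P[1]: S = E(K, 0x53) = 0xAA; 0x8E ⊕ 0xAA = 0x24.
P[2]: S = E(K, 0xAA) = 0xE1; 0x78 ⊕ 0xE1 = 0x99.
P[3]: S = E(K, 0xE1) = 0x1C; 0xDF ⊕ 0x1C = 0xC3.
P[4]: S = E(K, 0x1C) = 0x6F; 0x54 ⊕ 0x6F = 0x3B.

P[1] = 0x24, P[2] = 0x99, P[3] = 0xC3, P[4] = 0x3B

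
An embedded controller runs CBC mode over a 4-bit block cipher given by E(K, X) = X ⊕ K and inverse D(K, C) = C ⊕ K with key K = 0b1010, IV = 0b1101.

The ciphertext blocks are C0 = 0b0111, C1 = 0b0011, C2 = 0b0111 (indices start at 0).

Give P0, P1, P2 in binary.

P0 = 0b0000, P1 = 0b1110, P2 = 0b1110

CBC decryption: P_i = D(K, C_i) ⊕ C_{i−1}, with C_{−1} = IV.
P0: D(K, 0b0111) = 0b1101; 0b1101 ⊕ 0b1101 = 0b0000.
P1: D(K, 0b0011) = 0b1001; 0b1001 ⊕ 0b0111 = 0b1110.
P2: D(K, 0b0111) = 0b1101; 0b1101 ⊕ 0b0011 = 0b1110.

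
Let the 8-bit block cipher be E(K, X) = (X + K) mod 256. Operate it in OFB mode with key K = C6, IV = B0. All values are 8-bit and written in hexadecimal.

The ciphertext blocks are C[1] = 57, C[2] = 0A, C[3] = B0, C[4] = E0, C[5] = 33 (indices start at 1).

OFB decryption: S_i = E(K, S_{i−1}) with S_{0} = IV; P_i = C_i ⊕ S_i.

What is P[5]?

P[1]: S = E(K, B0) = 76; 57 ⊕ 76 = 21.
P[2]: S = E(K, 76) = 3C; 0A ⊕ 3C = 36.
P[3]: S = E(K, 3C) = 02; B0 ⊕ 02 = B2.
P[4]: S = E(K, 02) = C8; E0 ⊕ C8 = 28.
P[5]: S = E(K, C8) = 8E; 33 ⊕ 8E = BD.

P[5] = BD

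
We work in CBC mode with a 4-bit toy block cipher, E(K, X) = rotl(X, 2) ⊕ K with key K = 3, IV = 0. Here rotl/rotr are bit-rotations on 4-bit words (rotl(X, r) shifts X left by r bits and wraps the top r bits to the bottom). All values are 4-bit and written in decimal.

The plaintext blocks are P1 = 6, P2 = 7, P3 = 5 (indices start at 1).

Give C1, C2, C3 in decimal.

C1 = 10, C2 = 4, C3 = 7

CBC encryption: C_i = E(K, P_i ⊕ C_{i−1}), with C_{0} = IV.
C1: P1 ⊕ 0 = 6; E(K, 6) = 10.
C2: P2 ⊕ 10 = 13; E(K, 13) = 4.
C3: P3 ⊕ 4 = 1; E(K, 1) = 7.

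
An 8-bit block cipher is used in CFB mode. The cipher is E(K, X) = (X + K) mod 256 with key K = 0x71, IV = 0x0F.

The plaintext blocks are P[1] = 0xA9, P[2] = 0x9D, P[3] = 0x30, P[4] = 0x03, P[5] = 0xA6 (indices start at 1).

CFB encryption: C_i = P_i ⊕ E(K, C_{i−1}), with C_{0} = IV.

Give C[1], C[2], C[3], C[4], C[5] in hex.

C[1] = 0x29, C[2] = 0x07, C[3] = 0x48, C[4] = 0xBA, C[5] = 0x8D

C[1]: E(K, 0x0F) = 0x80; 0xA9 ⊕ 0x80 = 0x29.
C[2]: E(K, 0x29) = 0x9A; 0x9D ⊕ 0x9A = 0x07.
C[3]: E(K, 0x07) = 0x78; 0x30 ⊕ 0x78 = 0x48.
C[4]: E(K, 0x48) = 0xB9; 0x03 ⊕ 0xB9 = 0xBA.
C[5]: E(K, 0xBA) = 0x2B; 0xA6 ⊕ 0x2B = 0x8D.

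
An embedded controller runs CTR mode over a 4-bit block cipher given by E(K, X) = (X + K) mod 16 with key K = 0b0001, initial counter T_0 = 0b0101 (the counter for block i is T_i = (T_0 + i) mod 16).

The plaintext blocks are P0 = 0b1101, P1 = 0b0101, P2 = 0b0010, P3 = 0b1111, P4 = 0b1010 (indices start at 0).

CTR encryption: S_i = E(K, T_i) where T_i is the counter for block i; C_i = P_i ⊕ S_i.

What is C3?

C3 = 0b0110

C0: T = 0b0101, S = E(K, T) = 0b0110; 0b1101 ⊕ 0b0110 = 0b1011.
C1: T = 0b0110, S = E(K, T) = 0b0111; 0b0101 ⊕ 0b0111 = 0b0010.
C2: T = 0b0111, S = E(K, T) = 0b1000; 0b0010 ⊕ 0b1000 = 0b1010.
C3: T = 0b1000, S = E(K, T) = 0b1001; 0b1111 ⊕ 0b1001 = 0b0110.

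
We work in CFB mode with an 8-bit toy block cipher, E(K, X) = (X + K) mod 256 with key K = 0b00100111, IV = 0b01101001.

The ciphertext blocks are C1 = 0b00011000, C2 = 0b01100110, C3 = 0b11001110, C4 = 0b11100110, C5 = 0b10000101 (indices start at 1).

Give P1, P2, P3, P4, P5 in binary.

CFB decryption: P_i = C_i ⊕ E(K, C_{i−1}), with C_{0} = IV.
P1: E(K, 0b01101001) = 0b10010000; 0b00011000 ⊕ 0b10010000 = 0b10001000.
P2: E(K, 0b00011000) = 0b00111111; 0b01100110 ⊕ 0b00111111 = 0b01011001.
P3: E(K, 0b01100110) = 0b10001101; 0b11001110 ⊕ 0b10001101 = 0b01000011.
P4: E(K, 0b11001110) = 0b11110101; 0b11100110 ⊕ 0b11110101 = 0b00010011.
P5: E(K, 0b11100110) = 0b00001101; 0b10000101 ⊕ 0b00001101 = 0b10001000.

P1 = 0b10001000, P2 = 0b01011001, P3 = 0b01000011, P4 = 0b00010011, P5 = 0b10001000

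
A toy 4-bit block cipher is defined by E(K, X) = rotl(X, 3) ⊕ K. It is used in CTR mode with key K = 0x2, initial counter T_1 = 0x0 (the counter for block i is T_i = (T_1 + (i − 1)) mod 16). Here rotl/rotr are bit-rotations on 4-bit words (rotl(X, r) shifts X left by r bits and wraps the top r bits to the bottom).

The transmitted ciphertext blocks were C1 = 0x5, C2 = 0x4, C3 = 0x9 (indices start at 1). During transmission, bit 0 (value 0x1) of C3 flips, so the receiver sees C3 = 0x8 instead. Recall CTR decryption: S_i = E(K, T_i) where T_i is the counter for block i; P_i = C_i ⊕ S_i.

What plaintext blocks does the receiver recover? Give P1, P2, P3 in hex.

Only C3 changed, to 0x8. In CTR, a change in C_i flips the same bit in P_i only; the keystream is unaffected. Decrypting the received ciphertext:
P1: T = 0x0, S = E(K, T) = 0x2; 0x5 ⊕ 0x2 = 0x7.
P2: T = 0x1, S = E(K, T) = 0xA; 0x4 ⊕ 0xA = 0xE.
P3: T = 0x2, S = E(K, T) = 0x3; 0x8 ⊕ 0x3 = 0xB.
Blocks that differ from the original plaintext: P3.

P1 = 0x7, P2 = 0xE, P3 = 0xB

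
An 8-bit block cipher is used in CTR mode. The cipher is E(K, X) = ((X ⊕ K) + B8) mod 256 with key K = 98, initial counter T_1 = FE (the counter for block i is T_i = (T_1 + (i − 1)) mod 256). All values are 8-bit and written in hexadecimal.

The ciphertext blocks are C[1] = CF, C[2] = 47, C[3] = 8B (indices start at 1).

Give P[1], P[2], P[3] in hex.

P[1] = D1, P[2] = 58, P[3] = DB

CTR decryption: S_i = E(K, T_i) where T_i is the counter for block i; P_i = C_i ⊕ S_i.
P[1]: T = FE, S = E(K, T) = 1E; CF ⊕ 1E = D1.
P[2]: T = FF, S = E(K, T) = 1F; 47 ⊕ 1F = 58.
P[3]: T = 00, S = E(K, T) = 50; 8B ⊕ 50 = DB.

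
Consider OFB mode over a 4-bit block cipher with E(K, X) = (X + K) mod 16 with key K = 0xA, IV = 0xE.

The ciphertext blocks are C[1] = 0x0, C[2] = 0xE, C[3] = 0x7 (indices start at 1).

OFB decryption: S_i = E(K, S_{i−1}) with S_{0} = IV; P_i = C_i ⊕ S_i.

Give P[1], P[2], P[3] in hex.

P[1] = 0x8, P[2] = 0xC, P[3] = 0xB

P[1]: S = E(K, 0xE) = 0x8; 0x0 ⊕ 0x8 = 0x8.
P[2]: S = E(K, 0x8) = 0x2; 0xE ⊕ 0x2 = 0xC.
P[3]: S = E(K, 0x2) = 0xC; 0x7 ⊕ 0xC = 0xB.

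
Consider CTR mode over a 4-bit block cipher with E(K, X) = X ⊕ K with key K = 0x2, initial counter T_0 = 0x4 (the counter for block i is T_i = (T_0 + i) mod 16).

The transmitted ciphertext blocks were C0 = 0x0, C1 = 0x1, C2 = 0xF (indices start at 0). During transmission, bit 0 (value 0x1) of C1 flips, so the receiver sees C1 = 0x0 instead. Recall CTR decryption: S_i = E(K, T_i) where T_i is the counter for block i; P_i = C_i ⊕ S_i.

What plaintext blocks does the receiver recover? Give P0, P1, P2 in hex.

Only C1 changed, to 0x0. In CTR, a change in C_i flips the same bit in P_i only; the keystream is unaffected. Decrypting the received ciphertext:
P0: T = 0x4, S = E(K, T) = 0x6; 0x0 ⊕ 0x6 = 0x6.
P1: T = 0x5, S = E(K, T) = 0x7; 0x0 ⊕ 0x7 = 0x7.
P2: T = 0x6, S = E(K, T) = 0x4; 0xF ⊕ 0x4 = 0xB.
Blocks that differ from the original plaintext: P1.

P0 = 0x6, P1 = 0x7, P2 = 0xB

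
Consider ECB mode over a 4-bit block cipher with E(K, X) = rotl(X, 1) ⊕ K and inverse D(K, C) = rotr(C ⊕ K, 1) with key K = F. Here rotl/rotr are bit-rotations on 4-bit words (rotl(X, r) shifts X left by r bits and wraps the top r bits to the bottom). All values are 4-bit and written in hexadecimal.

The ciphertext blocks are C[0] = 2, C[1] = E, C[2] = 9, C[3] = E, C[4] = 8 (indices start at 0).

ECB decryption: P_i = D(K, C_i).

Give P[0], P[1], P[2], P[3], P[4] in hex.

P[0] = E, P[1] = 8, P[2] = 3, P[3] = 8, P[4] = B

P[0]: D(K, 2) = E.
P[1]: D(K, E) = 8.
P[2]: D(K, 9) = 3.
P[3]: D(K, E) = 8.
P[4]: D(K, 8) = B.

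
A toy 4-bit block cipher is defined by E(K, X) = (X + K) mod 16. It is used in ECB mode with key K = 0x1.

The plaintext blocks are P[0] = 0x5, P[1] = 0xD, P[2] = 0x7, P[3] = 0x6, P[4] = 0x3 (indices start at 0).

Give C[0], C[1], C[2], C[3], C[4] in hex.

ECB encryption: C_i = E(K, P_i).
C[0]: E(K, 0x5) = 0x6.
C[1]: E(K, 0xD) = 0xE.
C[2]: E(K, 0x7) = 0x8.
C[3]: E(K, 0x6) = 0x7.
C[4]: E(K, 0x3) = 0x4.

C[0] = 0x6, C[1] = 0xE, C[2] = 0x8, C[3] = 0x7, C[4] = 0x4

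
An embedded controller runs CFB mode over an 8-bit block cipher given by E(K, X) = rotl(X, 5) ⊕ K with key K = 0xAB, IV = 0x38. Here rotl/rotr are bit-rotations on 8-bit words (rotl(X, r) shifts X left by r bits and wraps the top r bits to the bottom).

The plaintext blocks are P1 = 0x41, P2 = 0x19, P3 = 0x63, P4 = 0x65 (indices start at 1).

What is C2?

CFB encryption: C_i = P_i ⊕ E(K, C_{i−1}), with C_{0} = IV.
C1: E(K, 0x38) = 0xAC; 0x41 ⊕ 0xAC = 0xED.
C2: E(K, 0xED) = 0x16; 0x19 ⊕ 0x16 = 0x0F.

C2 = 0x0F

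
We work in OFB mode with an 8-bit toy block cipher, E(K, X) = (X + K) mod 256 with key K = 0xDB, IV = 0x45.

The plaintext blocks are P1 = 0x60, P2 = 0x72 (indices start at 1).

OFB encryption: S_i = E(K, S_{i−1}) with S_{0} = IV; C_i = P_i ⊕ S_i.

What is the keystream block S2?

0xFB

C1: S = E(K, 0x45) = 0x20; 0x60 ⊕ 0x20 = 0x40.
C2: S = E(K, 0x20) = 0xFB; 0x72 ⊕ 0xFB = 0x89.
So S2 = 0xFB.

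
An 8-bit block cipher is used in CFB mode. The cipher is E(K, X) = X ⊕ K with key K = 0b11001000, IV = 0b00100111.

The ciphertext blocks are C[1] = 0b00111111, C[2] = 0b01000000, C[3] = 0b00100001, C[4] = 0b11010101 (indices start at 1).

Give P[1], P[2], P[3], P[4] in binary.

P[1] = 0b11010000, P[2] = 0b10110111, P[3] = 0b10101001, P[4] = 0b00111100

CFB decryption: P_i = C_i ⊕ E(K, C_{i−1}), with C_{0} = IV.
P[1]: E(K, 0b00100111) = 0b11101111; 0b00111111 ⊕ 0b11101111 = 0b11010000.
P[2]: E(K, 0b00111111) = 0b11110111; 0b01000000 ⊕ 0b11110111 = 0b10110111.
P[3]: E(K, 0b01000000) = 0b10001000; 0b00100001 ⊕ 0b10001000 = 0b10101001.
P[4]: E(K, 0b00100001) = 0b11101001; 0b11010101 ⊕ 0b11101001 = 0b00111100.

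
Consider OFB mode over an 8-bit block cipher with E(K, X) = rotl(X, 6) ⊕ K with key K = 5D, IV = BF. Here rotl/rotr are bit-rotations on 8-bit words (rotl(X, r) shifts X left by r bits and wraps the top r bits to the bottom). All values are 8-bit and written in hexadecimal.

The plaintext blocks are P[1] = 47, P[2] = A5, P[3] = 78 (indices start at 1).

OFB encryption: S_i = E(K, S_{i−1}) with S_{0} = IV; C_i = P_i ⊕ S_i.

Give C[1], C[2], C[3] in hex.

C[1] = F5, C[2] = 54, C[3] = 59

C[1]: S = E(K, BF) = B2; 47 ⊕ B2 = F5.
C[2]: S = E(K, B2) = F1; A5 ⊕ F1 = 54.
C[3]: S = E(K, F1) = 21; 78 ⊕ 21 = 59.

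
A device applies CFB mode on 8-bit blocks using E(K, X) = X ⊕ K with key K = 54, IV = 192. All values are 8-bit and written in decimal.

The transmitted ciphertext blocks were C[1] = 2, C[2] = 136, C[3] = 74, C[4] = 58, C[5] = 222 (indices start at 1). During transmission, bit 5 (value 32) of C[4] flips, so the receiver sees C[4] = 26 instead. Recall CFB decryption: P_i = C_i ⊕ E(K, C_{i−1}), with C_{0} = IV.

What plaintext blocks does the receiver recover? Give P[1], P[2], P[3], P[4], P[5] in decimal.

Only C[4] changed, to 26. In CFB, a change in C_i flips the same bit in P_i and garbles P_{i+1}. Decrypting the received ciphertext:
P[1]: E(K, 192) = 246; 2 ⊕ 246 = 244.
P[2]: E(K, 2) = 52; 136 ⊕ 52 = 188.
P[3]: E(K, 136) = 190; 74 ⊕ 190 = 244.
P[4]: E(K, 74) = 124; 26 ⊕ 124 = 102.
P[5]: E(K, 26) = 44; 222 ⊕ 44 = 242.
Blocks that differ from the original plaintext: P[4], P[5].

P[1] = 244, P[2] = 188, P[3] = 244, P[4] = 102, P[5] = 242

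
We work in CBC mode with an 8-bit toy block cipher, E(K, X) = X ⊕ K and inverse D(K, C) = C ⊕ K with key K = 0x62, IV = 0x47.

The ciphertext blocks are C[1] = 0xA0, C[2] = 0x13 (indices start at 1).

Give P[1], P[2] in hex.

CBC decryption: P_i = D(K, C_i) ⊕ C_{i−1}, with C_{0} = IV.
P[1]: D(K, 0xA0) = 0xC2; 0xC2 ⊕ 0x47 = 0x85.
P[2]: D(K, 0x13) = 0x71; 0x71 ⊕ 0xA0 = 0xD1.

P[1] = 0x85, P[2] = 0xD1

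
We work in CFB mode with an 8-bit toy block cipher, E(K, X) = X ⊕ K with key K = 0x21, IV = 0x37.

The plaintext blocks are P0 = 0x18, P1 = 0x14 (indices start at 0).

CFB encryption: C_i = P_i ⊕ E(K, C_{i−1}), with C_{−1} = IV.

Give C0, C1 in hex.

C0: E(K, 0x37) = 0x16; 0x18 ⊕ 0x16 = 0x0E.
C1: E(K, 0x0E) = 0x2F; 0x14 ⊕ 0x2F = 0x3B.

C0 = 0x0E, C1 = 0x3B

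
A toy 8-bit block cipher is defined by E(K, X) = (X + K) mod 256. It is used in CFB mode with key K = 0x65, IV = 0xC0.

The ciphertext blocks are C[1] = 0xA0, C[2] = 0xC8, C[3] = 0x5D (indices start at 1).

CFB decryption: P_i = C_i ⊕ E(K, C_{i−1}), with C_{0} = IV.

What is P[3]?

P[3]: E(K, 0xC8) = 0x2D; 0x5D ⊕ 0x2D = 0x70.

P[3] = 0x70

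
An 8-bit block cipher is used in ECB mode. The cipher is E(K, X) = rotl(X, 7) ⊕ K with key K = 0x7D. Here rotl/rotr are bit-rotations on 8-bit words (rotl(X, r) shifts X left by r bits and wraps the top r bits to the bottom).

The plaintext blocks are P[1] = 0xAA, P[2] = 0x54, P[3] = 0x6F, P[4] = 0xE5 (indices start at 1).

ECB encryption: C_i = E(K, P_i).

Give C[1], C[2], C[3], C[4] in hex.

C[1] = 0x28, C[2] = 0x57, C[3] = 0xCA, C[4] = 0x8F

C[1]: E(K, 0xAA) = 0x28.
C[2]: E(K, 0x54) = 0x57.
C[3]: E(K, 0x6F) = 0xCA.
C[4]: E(K, 0xE5) = 0x8F.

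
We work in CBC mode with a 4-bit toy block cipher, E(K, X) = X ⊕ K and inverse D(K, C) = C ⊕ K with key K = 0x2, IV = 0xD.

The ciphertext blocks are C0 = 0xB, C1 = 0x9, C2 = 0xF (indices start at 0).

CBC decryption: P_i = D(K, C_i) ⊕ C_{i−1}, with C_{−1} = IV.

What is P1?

P1 = 0x0

P1: D(K, 0x9) = 0xB; 0xB ⊕ 0xB = 0x0.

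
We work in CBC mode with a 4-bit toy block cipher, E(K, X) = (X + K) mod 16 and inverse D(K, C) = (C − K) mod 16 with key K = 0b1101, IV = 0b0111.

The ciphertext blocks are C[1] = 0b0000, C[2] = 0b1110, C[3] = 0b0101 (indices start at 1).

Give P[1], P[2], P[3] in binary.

CBC decryption: P_i = D(K, C_i) ⊕ C_{i−1}, with C_{0} = IV.
P[1]: D(K, 0b0000) = 0b0011; 0b0011 ⊕ 0b0111 = 0b0100.
P[2]: D(K, 0b1110) = 0b0001; 0b0001 ⊕ 0b0000 = 0b0001.
P[3]: D(K, 0b0101) = 0b1000; 0b1000 ⊕ 0b1110 = 0b0110.

P[1] = 0b0100, P[2] = 0b0001, P[3] = 0b0110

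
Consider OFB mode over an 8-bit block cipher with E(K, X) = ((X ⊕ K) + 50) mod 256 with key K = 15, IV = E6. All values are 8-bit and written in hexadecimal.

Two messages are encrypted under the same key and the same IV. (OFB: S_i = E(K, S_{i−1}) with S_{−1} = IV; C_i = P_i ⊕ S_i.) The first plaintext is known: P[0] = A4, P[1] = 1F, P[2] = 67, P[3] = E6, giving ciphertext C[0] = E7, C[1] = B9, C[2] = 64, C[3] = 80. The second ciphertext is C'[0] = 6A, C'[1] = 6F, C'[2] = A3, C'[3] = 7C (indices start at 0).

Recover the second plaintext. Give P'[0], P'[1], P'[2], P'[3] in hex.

P'[0] = 29, P'[1] = C9, P'[2] = A0, P'[3] = 1A

In OFB with a reused IV, both messages share the same keystream S_i, so C_i ⊕ C'_i = P_i ⊕ P'_i and thus P'_i = P_i ⊕ C_i ⊕ C'_i.
P'[0]: A4 ⊕ E7 ⊕ 6A = 29.
P'[1]: 1F ⊕ B9 ⊕ 6F = C9.
P'[2]: 67 ⊕ 64 ⊕ A3 = A0.
P'[3]: E6 ⊕ 80 ⊕ 7C = 1A.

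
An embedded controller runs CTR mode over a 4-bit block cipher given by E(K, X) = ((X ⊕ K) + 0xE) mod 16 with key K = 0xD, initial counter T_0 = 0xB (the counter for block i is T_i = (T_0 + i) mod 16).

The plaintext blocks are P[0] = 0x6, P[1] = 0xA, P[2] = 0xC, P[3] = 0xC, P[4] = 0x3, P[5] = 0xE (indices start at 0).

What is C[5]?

C[5] = 0x5

CTR encryption: S_i = E(K, T_i) where T_i is the counter for block i; C_i = P_i ⊕ S_i.
C[0]: T = 0xB, S = E(K, T) = 0x4; 0x6 ⊕ 0x4 = 0x2.
C[1]: T = 0xC, S = E(K, T) = 0xF; 0xA ⊕ 0xF = 0x5.
C[2]: T = 0xD, S = E(K, T) = 0xE; 0xC ⊕ 0xE = 0x2.
C[3]: T = 0xE, S = E(K, T) = 0x1; 0xC ⊕ 0x1 = 0xD.
C[4]: T = 0xF, S = E(K, T) = 0x0; 0x3 ⊕ 0x0 = 0x3.
C[5]: T = 0x0, S = E(K, T) = 0xB; 0xE ⊕ 0xB = 0x5.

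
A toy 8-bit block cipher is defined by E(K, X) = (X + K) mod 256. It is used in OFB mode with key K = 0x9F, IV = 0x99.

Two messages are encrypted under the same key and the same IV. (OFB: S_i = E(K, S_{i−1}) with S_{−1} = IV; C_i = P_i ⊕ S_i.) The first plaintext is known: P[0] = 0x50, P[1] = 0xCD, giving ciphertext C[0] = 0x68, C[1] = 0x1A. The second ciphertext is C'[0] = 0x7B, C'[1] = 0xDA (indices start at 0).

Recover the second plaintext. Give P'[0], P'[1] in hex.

In OFB with a reused IV, both messages share the same keystream S_i, so C_i ⊕ C'_i = P_i ⊕ P'_i and thus P'_i = P_i ⊕ C_i ⊕ C'_i.
P'[0]: 0x50 ⊕ 0x68 ⊕ 0x7B = 0x43.
P'[1]: 0xCD ⊕ 0x1A ⊕ 0xDA = 0x0D.

P'[0] = 0x43, P'[1] = 0x0D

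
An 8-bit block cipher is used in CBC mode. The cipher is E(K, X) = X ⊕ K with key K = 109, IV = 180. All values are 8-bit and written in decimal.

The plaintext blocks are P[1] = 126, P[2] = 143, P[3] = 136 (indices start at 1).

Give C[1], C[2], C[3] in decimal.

CBC encryption: C_i = E(K, P_i ⊕ C_{i−1}), with C_{0} = IV.
C[1]: P[1] ⊕ 180 = 202; E(K, 202) = 167.
C[2]: P[2] ⊕ 167 = 40; E(K, 40) = 69.
C[3]: P[3] ⊕ 69 = 205; E(K, 205) = 160.

C[1] = 167, C[2] = 69, C[3] = 160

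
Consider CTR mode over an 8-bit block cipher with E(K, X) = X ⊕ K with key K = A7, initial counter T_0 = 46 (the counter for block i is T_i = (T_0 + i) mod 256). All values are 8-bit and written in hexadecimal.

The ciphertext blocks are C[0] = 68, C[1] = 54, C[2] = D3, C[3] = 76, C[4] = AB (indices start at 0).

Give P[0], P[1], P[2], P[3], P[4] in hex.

CTR decryption: S_i = E(K, T_i) where T_i is the counter for block i; P_i = C_i ⊕ S_i.
P[0]: T = 46, S = E(K, T) = E1; 68 ⊕ E1 = 89.
P[1]: T = 47, S = E(K, T) = E0; 54 ⊕ E0 = B4.
P[2]: T = 48, S = E(K, T) = EF; D3 ⊕ EF = 3C.
P[3]: T = 49, S = E(K, T) = EE; 76 ⊕ EE = 98.
P[4]: T = 4A, S = E(K, T) = ED; AB ⊕ ED = 46.

P[0] = 89, P[1] = B4, P[2] = 3C, P[3] = 98, P[4] = 46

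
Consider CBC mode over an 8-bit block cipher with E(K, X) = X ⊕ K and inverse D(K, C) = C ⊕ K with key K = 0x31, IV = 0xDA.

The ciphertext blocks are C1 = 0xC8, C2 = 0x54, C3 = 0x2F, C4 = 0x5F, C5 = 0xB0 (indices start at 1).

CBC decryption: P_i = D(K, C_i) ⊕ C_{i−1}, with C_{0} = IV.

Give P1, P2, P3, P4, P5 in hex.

P1 = 0x23, P2 = 0xAD, P3 = 0x4A, P4 = 0x41, P5 = 0xDE

P1: D(K, 0xC8) = 0xF9; 0xF9 ⊕ 0xDA = 0x23.
P2: D(K, 0x54) = 0x65; 0x65 ⊕ 0xC8 = 0xAD.
P3: D(K, 0x2F) = 0x1E; 0x1E ⊕ 0x54 = 0x4A.
P4: D(K, 0x5F) = 0x6E; 0x6E ⊕ 0x2F = 0x41.
P5: D(K, 0xB0) = 0x81; 0x81 ⊕ 0x5F = 0xDE.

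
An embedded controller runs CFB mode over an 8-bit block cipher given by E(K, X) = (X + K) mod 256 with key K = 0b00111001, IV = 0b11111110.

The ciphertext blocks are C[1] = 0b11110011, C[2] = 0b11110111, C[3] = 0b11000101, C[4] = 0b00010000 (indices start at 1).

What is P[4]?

CFB decryption: P_i = C_i ⊕ E(K, C_{i−1}), with C_{0} = IV.
P[4]: E(K, 0b11000101) = 0b11111110; 0b00010000 ⊕ 0b11111110 = 0b11101110.

P[4] = 0b11101110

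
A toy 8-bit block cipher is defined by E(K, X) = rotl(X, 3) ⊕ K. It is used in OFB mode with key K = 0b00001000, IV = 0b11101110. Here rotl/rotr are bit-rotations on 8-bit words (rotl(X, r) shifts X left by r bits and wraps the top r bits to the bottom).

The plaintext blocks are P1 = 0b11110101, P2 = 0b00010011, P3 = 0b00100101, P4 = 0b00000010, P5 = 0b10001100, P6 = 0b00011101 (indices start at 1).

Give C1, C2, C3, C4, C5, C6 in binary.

C1 = 0b10001010, C2 = 0b11100000, C3 = 0b10110010, C4 = 0b10110110, C5 = 0b00100001, C6 = 0b01111000

OFB encryption: S_i = E(K, S_{i−1}) with S_{0} = IV; C_i = P_i ⊕ S_i.
C1: S = E(K, 0b11101110) = 0b01111111; 0b11110101 ⊕ 0b01111111 = 0b10001010.
C2: S = E(K, 0b01111111) = 0b11110011; 0b00010011 ⊕ 0b11110011 = 0b11100000.
C3: S = E(K, 0b11110011) = 0b10010111; 0b00100101 ⊕ 0b10010111 = 0b10110010.
C4: S = E(K, 0b10010111) = 0b10110100; 0b00000010 ⊕ 0b10110100 = 0b10110110.
C5: S = E(K, 0b10110100) = 0b10101101; 0b10001100 ⊕ 0b10101101 = 0b00100001.
C6: S = E(K, 0b10101101) = 0b01100101; 0b00011101 ⊕ 0b01100101 = 0b01111000.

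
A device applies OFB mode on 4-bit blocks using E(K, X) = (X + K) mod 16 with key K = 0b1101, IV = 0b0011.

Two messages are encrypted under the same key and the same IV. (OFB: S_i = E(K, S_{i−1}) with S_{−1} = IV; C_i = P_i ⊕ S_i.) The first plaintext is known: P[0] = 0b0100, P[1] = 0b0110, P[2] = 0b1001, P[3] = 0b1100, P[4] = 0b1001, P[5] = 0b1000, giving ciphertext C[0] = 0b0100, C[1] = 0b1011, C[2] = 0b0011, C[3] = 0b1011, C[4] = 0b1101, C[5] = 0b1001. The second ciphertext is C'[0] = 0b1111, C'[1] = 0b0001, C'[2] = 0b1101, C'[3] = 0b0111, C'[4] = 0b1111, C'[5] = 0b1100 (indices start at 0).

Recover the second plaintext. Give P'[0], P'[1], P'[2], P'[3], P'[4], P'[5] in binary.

In OFB with a reused IV, both messages share the same keystream S_i, so C_i ⊕ C'_i = P_i ⊕ P'_i and thus P'_i = P_i ⊕ C_i ⊕ C'_i.
P'[0]: 0b0100 ⊕ 0b0100 ⊕ 0b1111 = 0b1111.
P'[1]: 0b0110 ⊕ 0b1011 ⊕ 0b0001 = 0b1100.
P'[2]: 0b1001 ⊕ 0b0011 ⊕ 0b1101 = 0b0111.
P'[3]: 0b1100 ⊕ 0b1011 ⊕ 0b0111 = 0b0000.
P'[4]: 0b1001 ⊕ 0b1101 ⊕ 0b1111 = 0b1011.
P'[5]: 0b1000 ⊕ 0b1001 ⊕ 0b1100 = 0b1101.

P'[0] = 0b1111, P'[1] = 0b1100, P'[2] = 0b0111, P'[3] = 0b0000, P'[4] = 0b1011, P'[5] = 0b1101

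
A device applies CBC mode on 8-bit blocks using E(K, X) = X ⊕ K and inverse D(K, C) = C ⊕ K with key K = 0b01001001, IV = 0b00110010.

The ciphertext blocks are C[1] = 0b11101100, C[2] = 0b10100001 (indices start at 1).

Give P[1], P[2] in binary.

P[1] = 0b10010111, P[2] = 0b00000100

CBC decryption: P_i = D(K, C_i) ⊕ C_{i−1}, with C_{0} = IV.
P[1]: D(K, 0b11101100) = 0b10100101; 0b10100101 ⊕ 0b00110010 = 0b10010111.
P[2]: D(K, 0b10100001) = 0b11101000; 0b11101000 ⊕ 0b11101100 = 0b00000100.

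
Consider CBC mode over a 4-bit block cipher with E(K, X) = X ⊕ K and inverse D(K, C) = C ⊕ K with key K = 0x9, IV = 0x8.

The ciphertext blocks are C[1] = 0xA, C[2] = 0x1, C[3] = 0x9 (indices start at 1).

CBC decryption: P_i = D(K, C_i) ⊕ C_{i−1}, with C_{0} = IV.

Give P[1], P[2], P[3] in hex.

P[1] = 0xB, P[2] = 0x2, P[3] = 0x1

P[1]: D(K, 0xA) = 0x3; 0x3 ⊕ 0x8 = 0xB.
P[2]: D(K, 0x1) = 0x8; 0x8 ⊕ 0xA = 0x2.
P[3]: D(K, 0x9) = 0x0; 0x0 ⊕ 0x1 = 0x1.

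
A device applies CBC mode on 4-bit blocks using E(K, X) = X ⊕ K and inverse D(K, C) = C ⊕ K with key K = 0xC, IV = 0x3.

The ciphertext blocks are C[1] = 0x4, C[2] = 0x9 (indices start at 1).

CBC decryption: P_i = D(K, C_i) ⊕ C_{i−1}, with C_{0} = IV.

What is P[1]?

P[1] = 0xB

P[1]: D(K, 0x4) = 0x8; 0x8 ⊕ 0x3 = 0xB.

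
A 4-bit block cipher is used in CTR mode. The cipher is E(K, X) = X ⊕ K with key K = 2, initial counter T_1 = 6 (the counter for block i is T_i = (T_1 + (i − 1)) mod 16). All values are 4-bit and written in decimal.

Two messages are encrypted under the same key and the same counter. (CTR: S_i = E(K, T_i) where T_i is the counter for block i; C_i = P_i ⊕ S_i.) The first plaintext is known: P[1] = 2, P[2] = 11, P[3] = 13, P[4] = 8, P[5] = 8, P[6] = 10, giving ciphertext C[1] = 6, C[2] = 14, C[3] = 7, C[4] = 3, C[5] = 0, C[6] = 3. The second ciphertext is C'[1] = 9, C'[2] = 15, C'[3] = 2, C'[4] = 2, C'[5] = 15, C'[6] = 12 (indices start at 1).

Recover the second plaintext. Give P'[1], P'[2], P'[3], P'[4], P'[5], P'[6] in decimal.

In CTR with a reused counter, both messages share the same keystream S_i, so C_i ⊕ C'_i = P_i ⊕ P'_i and thus P'_i = P_i ⊕ C_i ⊕ C'_i.
P'[1]: 2 ⊕ 6 ⊕ 9 = 13.
P'[2]: 11 ⊕ 14 ⊕ 15 = 10.
P'[3]: 13 ⊕ 7 ⊕ 2 = 8.
P'[4]: 8 ⊕ 3 ⊕ 2 = 9.
P'[5]: 8 ⊕ 0 ⊕ 15 = 7.
P'[6]: 10 ⊕ 3 ⊕ 12 = 5.

P'[1] = 13, P'[2] = 10, P'[3] = 8, P'[4] = 9, P'[5] = 7, P'[6] = 5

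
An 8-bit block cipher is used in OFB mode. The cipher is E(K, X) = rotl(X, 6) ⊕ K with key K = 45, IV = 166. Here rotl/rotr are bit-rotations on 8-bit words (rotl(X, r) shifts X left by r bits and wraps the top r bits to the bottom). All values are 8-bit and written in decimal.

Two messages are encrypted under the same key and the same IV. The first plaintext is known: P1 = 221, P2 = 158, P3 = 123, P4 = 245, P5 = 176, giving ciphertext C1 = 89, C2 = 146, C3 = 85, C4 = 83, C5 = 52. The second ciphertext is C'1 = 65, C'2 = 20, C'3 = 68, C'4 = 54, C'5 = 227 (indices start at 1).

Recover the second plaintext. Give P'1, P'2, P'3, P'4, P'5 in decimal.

P'1 = 197, P'2 = 24, P'3 = 106, P'4 = 144, P'5 = 103

In OFB with a reused IV, both messages share the same keystream S_i, so C_i ⊕ C'_i = P_i ⊕ P'_i and thus P'_i = P_i ⊕ C_i ⊕ C'_i.
P'1: 221 ⊕ 89 ⊕ 65 = 197.
P'2: 158 ⊕ 146 ⊕ 20 = 24.
P'3: 123 ⊕ 85 ⊕ 68 = 106.
P'4: 245 ⊕ 83 ⊕ 54 = 144.
P'5: 176 ⊕ 52 ⊕ 227 = 103.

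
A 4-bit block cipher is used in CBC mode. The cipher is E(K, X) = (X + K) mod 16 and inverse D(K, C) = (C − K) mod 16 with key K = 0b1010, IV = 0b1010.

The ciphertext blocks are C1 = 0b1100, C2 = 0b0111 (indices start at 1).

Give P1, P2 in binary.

P1 = 0b1000, P2 = 0b0001

CBC decryption: P_i = D(K, C_i) ⊕ C_{i−1}, with C_{0} = IV.
P1: D(K, 0b1100) = 0b0010; 0b0010 ⊕ 0b1010 = 0b1000.
P2: D(K, 0b0111) = 0b1101; 0b1101 ⊕ 0b1100 = 0b0001.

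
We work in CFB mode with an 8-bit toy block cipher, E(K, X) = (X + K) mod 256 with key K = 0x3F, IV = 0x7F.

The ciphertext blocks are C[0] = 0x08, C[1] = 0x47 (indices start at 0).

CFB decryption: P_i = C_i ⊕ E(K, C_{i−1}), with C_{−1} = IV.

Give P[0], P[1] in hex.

P[0] = 0xB6, P[1] = 0x00

P[0]: E(K, 0x7F) = 0xBE; 0x08 ⊕ 0xBE = 0xB6.
P[1]: E(K, 0x08) = 0x47; 0x47 ⊕ 0x47 = 0x00.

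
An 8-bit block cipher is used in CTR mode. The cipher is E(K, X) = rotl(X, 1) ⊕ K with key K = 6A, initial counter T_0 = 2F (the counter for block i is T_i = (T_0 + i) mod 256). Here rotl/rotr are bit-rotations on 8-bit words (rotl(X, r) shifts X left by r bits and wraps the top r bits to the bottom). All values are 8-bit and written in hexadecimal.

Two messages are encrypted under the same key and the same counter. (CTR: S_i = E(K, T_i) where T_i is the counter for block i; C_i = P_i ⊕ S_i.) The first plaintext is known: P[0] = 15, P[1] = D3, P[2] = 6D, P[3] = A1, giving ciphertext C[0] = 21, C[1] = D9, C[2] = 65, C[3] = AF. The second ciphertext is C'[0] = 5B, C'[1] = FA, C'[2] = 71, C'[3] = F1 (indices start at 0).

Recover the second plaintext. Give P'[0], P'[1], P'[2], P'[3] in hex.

P'[0] = 6F, P'[1] = F0, P'[2] = 79, P'[3] = FF

In CTR with a reused counter, both messages share the same keystream S_i, so C_i ⊕ C'_i = P_i ⊕ P'_i and thus P'_i = P_i ⊕ C_i ⊕ C'_i.
P'[0]: 15 ⊕ 21 ⊕ 5B = 6F.
P'[1]: D3 ⊕ D9 ⊕ FA = F0.
P'[2]: 6D ⊕ 65 ⊕ 71 = 79.
P'[3]: A1 ⊕ AF ⊕ F1 = FF.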